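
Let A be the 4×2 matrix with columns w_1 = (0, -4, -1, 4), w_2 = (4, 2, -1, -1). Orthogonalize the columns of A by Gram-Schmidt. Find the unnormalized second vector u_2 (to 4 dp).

w_1 = (0, -4, -1, 4); ‖w_1‖ = 5.7446, so e_1 = (0.0000, -0.6963, -0.1741, 0.6963).
e_1·w_2 = 0.0000·4 + (-0.6963)·2 + (-0.1741)·(-1) + 0.6963·(-1) = -1.9149.
u_2 = w_2 + 1.9149·e_1 = (4.0000, 0.6667, -1.3333, 0.3333).

u_2 = (4.0000, 0.6667, -1.3333, 0.3333)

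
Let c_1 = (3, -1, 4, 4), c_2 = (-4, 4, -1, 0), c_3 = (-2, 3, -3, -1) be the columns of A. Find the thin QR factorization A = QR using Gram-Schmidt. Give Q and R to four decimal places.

e_1 = c_1/‖c_1‖ = (3, -1, 4, 4)/6.4807 = (0.4629, -0.1543, 0.6172, 0.6172).
r_{12} = e_1·c_2 = -3.0861.
u_2 = c_2 + 3.0861·e_1 = (-2.5714, 3.5238, 0.9048, 1.9048).
‖u_2‖ = 4.8452, so e_2 = (-0.5307, 0.7273, 0.1867, 0.3931).
r_{13} = e_1·c_3 = -3.8576; r_{23} = e_2·c_3 = 2.2899.
u_3 = c_3 + 3.8576·e_1 − 2.2899·e_2 = (1.0010, 0.7394, -1.0467, 0.4807).
‖u_3‖ = 1.6957, so e_3 = (0.5903, 0.4360, -0.6173, 0.2835).

Q = [[0.4629, -0.5307, 0.5903], [-0.1543, 0.7273, 0.4360], [0.6172, 0.1867, -0.6173], [0.6172, 0.3931, 0.2835]], R = [[6.4807, -3.0861, -3.8576], [0.0000, 4.8452, 2.2899], [0.0000, 0.0000, 1.6957]]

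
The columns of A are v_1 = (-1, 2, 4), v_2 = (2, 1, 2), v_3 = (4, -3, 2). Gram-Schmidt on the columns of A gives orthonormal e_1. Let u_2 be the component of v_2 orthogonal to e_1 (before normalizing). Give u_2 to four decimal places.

v_1 = (-1, 2, 4); ‖v_1‖ = 4.5826, so e_1 = (-0.2182, 0.4364, 0.8729).
e_1·v_2 = (-0.2182)·2 + 0.4364·1 + 0.8729·2 = 1.7457.
u_2 = v_2 − 1.7457·e_1 = (2.3810, 0.2381, 0.4762).

u_2 = (2.3810, 0.2381, 0.4762)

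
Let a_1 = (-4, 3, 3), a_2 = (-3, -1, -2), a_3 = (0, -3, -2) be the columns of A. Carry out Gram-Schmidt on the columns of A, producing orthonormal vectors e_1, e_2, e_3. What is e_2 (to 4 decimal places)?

e_2 = (-0.7142, -0.3412, -0.6111)

a_1 = (-4, 3, 3); ‖a_1‖ = 5.8310, so e_1 = (-0.6860, 0.5145, 0.5145).
e_1·a_2 = (-0.6860)·(-3) + 0.5145·(-1) + 0.5145·(-2) = 0.5145.
u_2 = a_2 − 0.5145·e_1 = (-2.6471, -1.2647, -2.2647).
‖u_2‖ = 3.7061, so e_2 = (-0.7142, -0.3412, -0.6111).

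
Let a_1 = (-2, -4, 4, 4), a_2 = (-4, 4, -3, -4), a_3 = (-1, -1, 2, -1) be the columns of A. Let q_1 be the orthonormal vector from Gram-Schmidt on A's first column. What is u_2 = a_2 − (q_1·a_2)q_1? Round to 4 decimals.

a_1 = (-2, -4, 4, 4); ‖a_1‖ = 7.2111, so q_1 = (-0.2774, -0.5547, 0.5547, 0.5547).
q_1·a_2 = (-0.2774)·(-4) + (-0.5547)·4 + 0.5547·(-3) + 0.5547·(-4) = -4.9923.
u_2 = a_2 + 4.9923·q_1 = (-5.3846, 1.2308, -0.2308, -1.2308).

u_2 = (-5.3846, 1.2308, -0.2308, -1.2308)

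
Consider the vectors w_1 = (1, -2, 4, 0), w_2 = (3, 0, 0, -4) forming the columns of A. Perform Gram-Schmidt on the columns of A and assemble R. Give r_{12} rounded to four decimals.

q_1 = w_1/‖w_1‖ = (1, -2, 4, 0)/4.5826 = (0.2182, -0.4364, 0.8729, 0.0000).
r_{12} = q_1·w_2 = 0.6547.

r_{12} = 0.6547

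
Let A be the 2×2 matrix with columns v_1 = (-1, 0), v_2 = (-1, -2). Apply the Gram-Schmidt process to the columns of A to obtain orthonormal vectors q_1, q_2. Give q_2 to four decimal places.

q_2 = (0.0000, -1.0000)

v_1 = (-1, 0); ‖v_1‖ = 1.0000, so q_1 = (-1.0000, 0.0000).
q_1·v_2 = (-1.0000)·(-1) + 0.0000·(-2) = 1.0000.
u_2 = v_2 − 1.0000·q_1 = (0.0000, -2.0000).
‖u_2‖ = 2.0000, so q_2 = (0.0000, -1.0000).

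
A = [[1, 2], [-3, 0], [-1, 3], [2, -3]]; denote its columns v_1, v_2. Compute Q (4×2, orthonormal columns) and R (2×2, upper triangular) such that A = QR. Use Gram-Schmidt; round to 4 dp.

Q = [[0.2582, 0.5699], [-0.7746, -0.3235], [-0.2582, 0.5853], [0.5164, -0.4775]], R = [[3.8730, -1.8074], [0.0000, 4.3282]]

v_1 = (1, -3, -1, 2); ‖v_1‖ = 3.8730, so q_1 = (0.2582, -0.7746, -0.2582, 0.5164).
q_1·v_2 = 0.2582·2 + (-0.7746)·0 + (-0.2582)·3 + 0.5164·(-3) = -1.8074.
u_2 = v_2 + 1.8074·q_1 = (2.4667, -1.4000, 2.5333, -2.0667).
‖u_2‖ = 4.3282, so q_2 = (0.5699, -0.3235, 0.5853, -0.4775).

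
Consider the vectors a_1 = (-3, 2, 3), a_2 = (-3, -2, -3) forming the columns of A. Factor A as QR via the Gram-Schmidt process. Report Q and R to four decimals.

e_1 = a_1/‖a_1‖ = (-3, 2, 3)/4.6904 = (-0.6396, 0.4264, 0.6396).
r_{12} = e_1·a_2 = -0.8528.
u_2 = a_2 + 0.8528·e_1 = (-3.5455, -1.6364, -2.4545).
‖u_2‖ = 4.6122, so e_2 = (-0.7687, -0.3548, -0.5322).

Q = [[-0.6396, -0.7687], [0.4264, -0.3548], [0.6396, -0.5322]], R = [[4.6904, -0.8528], [0.0000, 4.6122]]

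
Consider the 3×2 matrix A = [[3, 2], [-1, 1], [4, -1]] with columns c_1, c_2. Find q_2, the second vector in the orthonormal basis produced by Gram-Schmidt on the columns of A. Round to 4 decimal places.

c_1 = (3, -1, 4); ‖c_1‖ = 5.0990, so q_1 = (0.5883, -0.1961, 0.7845).
q_1·c_2 = 0.5883·2 + (-0.1961)·1 + 0.7845·(-1) = 0.1961.
u_2 = c_2 − 0.1961·q_1 = (1.8846, 1.0385, -1.1538).
‖u_2‖ = 2.4416, so q_2 = (0.7719, 0.4253, -0.4726).

q_2 = (0.7719, 0.4253, -0.4726)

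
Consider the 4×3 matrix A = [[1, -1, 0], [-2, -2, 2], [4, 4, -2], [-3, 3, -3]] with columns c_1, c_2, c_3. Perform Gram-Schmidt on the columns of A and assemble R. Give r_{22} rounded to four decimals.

r_{22} = 5.1640

e_1 = c_1/‖c_1‖ = (1, -2, 4, -3)/5.4772 = (0.1826, -0.3651, 0.7303, -0.5477).
r_{12} = e_1·c_2 = 1.8257.
u_2 = c_2 − 1.8257·e_1 = (-1.3333, -1.3333, 2.6667, 4.0000).
r_{22} = ‖u_2‖ = 5.1640.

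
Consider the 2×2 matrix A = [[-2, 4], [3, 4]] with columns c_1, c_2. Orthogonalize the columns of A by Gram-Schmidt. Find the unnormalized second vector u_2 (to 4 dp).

c_1 = (-2, 3); ‖c_1‖ = 3.6056, so e_1 = (-0.5547, 0.8321).
e_1·c_2 = (-0.5547)·4 + 0.8321·4 = 1.1094.
u_2 = c_2 − 1.1094·e_1 = (4.6154, 3.0769).

u_2 = (4.6154, 3.0769)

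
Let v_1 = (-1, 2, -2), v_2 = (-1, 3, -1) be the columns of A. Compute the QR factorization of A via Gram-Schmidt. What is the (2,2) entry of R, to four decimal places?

r_{22} = 1.4142

v_1 = (-1, 2, -2); ‖v_1‖ = 3.0000, so e_1 = (-0.3333, 0.6667, -0.6667).
e_1·v_2 = (-0.3333)·(-1) + 0.6667·3 + (-0.6667)·(-1) = 3.0000.
u_2 = v_2 − 3.0000·e_1 = (0.0000, 1.0000, 1.0000).
r_{22} = ‖u_2‖ = 1.4142.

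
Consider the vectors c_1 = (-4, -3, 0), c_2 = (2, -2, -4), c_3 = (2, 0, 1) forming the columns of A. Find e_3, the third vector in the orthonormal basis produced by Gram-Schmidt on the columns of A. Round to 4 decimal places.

e_3 = (0.4915, -0.6554, 0.5735)

c_1 = (-4, -3, 0); ‖c_1‖ = 5.0000, so e_1 = (-0.8000, -0.6000, 0.0000).
e_1·c_2 = (-0.8000)·2 + (-0.6000)·(-2) + 0.0000·(-4) = -0.4000.
u_2 = c_2 + 0.4000·e_1 = (1.6800, -2.2400, -4.0000).
‖u_2‖ = 4.8826, so e_2 = (0.3441, -0.4588, -0.8192).
e_1·c_3 = (-0.8000)·2 + (-0.6000)·0 + 0.0000·1 = -1.6000; e_2·c_3 = 0.3441·2 + (-0.4588)·0 + (-0.8192)·1 = -0.1311.
u_3 = c_3 + 1.6000·e_1 + 0.1311·e_2 = (0.7651, -1.0201, 0.8926).
‖u_3‖ = 1.5565, so e_3 = (0.4915, -0.6554, 0.5735).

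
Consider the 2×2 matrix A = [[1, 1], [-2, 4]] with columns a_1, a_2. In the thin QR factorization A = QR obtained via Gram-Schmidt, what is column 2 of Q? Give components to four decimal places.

a_1 = (1, -2); ‖a_1‖ = 2.2361, so e_1 = (0.4472, -0.8944).
e_1·a_2 = 0.4472·1 + (-0.8944)·4 = -3.1305.
u_2 = a_2 + 3.1305·e_1 = (2.4000, 1.2000).
‖u_2‖ = 2.6833, so e_2 = (0.8944, 0.4472).

e_2 = (0.8944, 0.4472)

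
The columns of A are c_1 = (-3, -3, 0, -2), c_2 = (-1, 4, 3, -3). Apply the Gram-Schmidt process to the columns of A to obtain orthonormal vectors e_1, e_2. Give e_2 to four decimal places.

e_2 = (-0.2396, 0.6106, 0.5101, -0.5565)

c_1 = (-3, -3, 0, -2); ‖c_1‖ = 4.6904, so e_1 = (-0.6396, -0.6396, 0.0000, -0.4264).
e_1·c_2 = (-0.6396)·(-1) + (-0.6396)·4 + 0.0000·3 + (-0.4264)·(-3) = -0.6396.
u_2 = c_2 + 0.6396·e_1 = (-1.4091, 3.5909, 3.0000, -3.2727).
‖u_2‖ = 5.8814, so e_2 = (-0.2396, 0.6106, 0.5101, -0.5565).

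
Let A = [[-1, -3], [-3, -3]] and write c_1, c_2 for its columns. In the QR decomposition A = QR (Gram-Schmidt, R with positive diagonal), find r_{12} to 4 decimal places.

c_1 = (-1, -3); ‖c_1‖ = 3.1623, so e_1 = (-0.3162, -0.9487).
r_{12} = e_1·c_2 = 3.7947.

r_{12} = 3.7947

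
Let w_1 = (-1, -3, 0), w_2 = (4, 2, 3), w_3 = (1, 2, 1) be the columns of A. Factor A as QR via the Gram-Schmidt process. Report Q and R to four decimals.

Q = [[-0.3162, 0.6882, -0.6529], [-0.9487, -0.2294, 0.2176], [0.0000, 0.6882, 0.7255]], R = [[3.1623, -3.1623, -2.2136], [0.0000, 4.3589, 0.9177], [0.0000, 0.0000, 0.5078]]

w_1 = (-1, -3, 0); ‖w_1‖ = 3.1623, so q_1 = (-0.3162, -0.9487, 0.0000).
q_1·w_2 = (-0.3162)·4 + (-0.9487)·2 + 0.0000·3 = -3.1623.
u_2 = w_2 + 3.1623·q_1 = (3.0000, -1.0000, 3.0000).
‖u_2‖ = 4.3589, so q_2 = (0.6882, -0.2294, 0.6882).
q_1·w_3 = (-0.3162)·1 + (-0.9487)·2 + 0.0000·1 = -2.2136; q_2·w_3 = 0.6882·1 + (-0.2294)·2 + 0.6882·1 = 0.9177.
u_3 = w_3 + 2.2136·q_1 − 0.9177·q_2 = (-0.3316, 0.1105, 0.3684).
‖u_3‖ = 0.5078, so q_3 = (-0.6529, 0.2176, 0.7255).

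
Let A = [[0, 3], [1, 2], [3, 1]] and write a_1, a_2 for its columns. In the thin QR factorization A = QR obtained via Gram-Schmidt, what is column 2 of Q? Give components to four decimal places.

q_2 = (0.8847, 0.4423, -0.1474)

a_1 = (0, 1, 3); ‖a_1‖ = 3.1623, so q_1 = (0.0000, 0.3162, 0.9487).
q_1·a_2 = 0.0000·3 + 0.3162·2 + 0.9487·1 = 1.5811.
u_2 = a_2 − 1.5811·q_1 = (3.0000, 1.5000, -0.5000).
‖u_2‖ = 3.3912, so q_2 = (0.8847, 0.4423, -0.1474).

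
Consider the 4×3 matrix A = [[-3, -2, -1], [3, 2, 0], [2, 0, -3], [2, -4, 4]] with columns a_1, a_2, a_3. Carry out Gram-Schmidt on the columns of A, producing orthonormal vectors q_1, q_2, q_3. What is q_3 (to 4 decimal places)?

q_3 = (-0.3519, 0.0996, -0.9029, 0.2257)

a_1 = (-3, 3, 2, 2); ‖a_1‖ = 5.0990, so q_1 = (-0.5883, 0.5883, 0.3922, 0.3922).
q_1·a_2 = (-0.5883)·(-2) + 0.5883·2 + 0.3922·0 + 0.3922·(-4) = 0.7845.
u_2 = a_2 − 0.7845·q_1 = (-1.5385, 1.5385, -0.3077, -4.3077).
‖u_2‖ = 4.8358, so q_2 = (-0.3181, 0.3181, -0.0636, -0.8908).
q_1·a_3 = (-0.5883)·(-1) + 0.5883·0 + 0.3922·(-3) + 0.3922·4 = 0.9806; q_2·a_3 = (-0.3181)·(-1) + 0.3181·0 + (-0.0636)·(-3) + (-0.8908)·4 = -3.0542.
u_3 = a_3 − 0.9806·q_1 + 3.0542·q_2 = (-1.3947, 0.3947, -3.5789, 0.8947).
‖u_3‖ = 3.9637, so q_3 = (-0.3519, 0.0996, -0.9029, 0.2257).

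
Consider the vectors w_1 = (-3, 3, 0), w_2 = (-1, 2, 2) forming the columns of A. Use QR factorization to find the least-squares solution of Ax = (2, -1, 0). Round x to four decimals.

w_1 = (-3, 3, 0); ‖w_1‖ = 4.2426, so e_1 = (-0.7071, 0.7071, 0.0000).
e_1·w_2 = (-0.7071)·(-1) + 0.7071·2 + 0.0000·2 = 2.1213.
u_2 = w_2 − 2.1213·e_1 = (0.5000, 0.5000, 2.0000).
‖u_2‖ = 2.1213, so e_2 = (0.2357, 0.2357, 0.9428).
Qᵀb = (-2.1213, 0.2357).
Back-substitute: x_2 = 0.2357/2.1213 = 0.1111.
x_1 = (-2.1213 − 2.1213·0.1111)/4.2426 = -0.5556.

x = (-0.5556, 0.1111)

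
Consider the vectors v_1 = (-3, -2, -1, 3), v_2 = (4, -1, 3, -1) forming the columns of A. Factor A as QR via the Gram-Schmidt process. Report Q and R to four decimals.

Q = [[-0.6255, 0.4802], [-0.4170, -0.6003], [-0.2085, 0.5784], [0.6255, 0.2729]], R = [[4.7958, -3.3362], [0.0000, 3.9837]]

v_1 = (-3, -2, -1, 3); ‖v_1‖ = 4.7958, so q_1 = (-0.6255, -0.4170, -0.2085, 0.6255).
q_1·v_2 = (-0.6255)·4 + (-0.4170)·(-1) + (-0.2085)·3 + 0.6255·(-1) = -3.3362.
u_2 = v_2 + 3.3362·q_1 = (1.9130, -2.3913, 2.3043, 1.0870).
‖u_2‖ = 3.9837, so q_2 = (0.4802, -0.6003, 0.5784, 0.2729).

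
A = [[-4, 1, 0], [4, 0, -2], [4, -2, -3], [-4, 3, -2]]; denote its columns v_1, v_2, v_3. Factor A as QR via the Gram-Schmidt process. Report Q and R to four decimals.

Q = [[-0.5000, -0.2236, -0.3669], [0.5000, 0.6708, 0.0306], [0.5000, -0.2236, -0.8254], [-0.5000, 0.6708, -0.4280]], R = [[8.0000, -3.0000, -1.5000], [0.0000, 2.2361, -2.0125], [0.0000, 0.0000, 3.2711]]

q_1 = v_1/‖v_1‖ = (-4, 4, 4, -4)/8.0000 = (-0.5000, 0.5000, 0.5000, -0.5000).
r_{12} = q_1·v_2 = -3.0000.
u_2 = v_2 + 3.0000·q_1 = (-0.5000, 1.5000, -0.5000, 1.5000).
‖u_2‖ = 2.2361, so q_2 = (-0.2236, 0.6708, -0.2236, 0.6708).
r_{13} = q_1·v_3 = -1.5000; r_{23} = q_2·v_3 = -2.0125.
u_3 = v_3 + 1.5000·q_1 + 2.0125·q_2 = (-1.2000, 0.1000, -2.7000, -1.4000).
‖u_3‖ = 3.2711, so q_3 = (-0.3669, 0.0306, -0.8254, -0.4280).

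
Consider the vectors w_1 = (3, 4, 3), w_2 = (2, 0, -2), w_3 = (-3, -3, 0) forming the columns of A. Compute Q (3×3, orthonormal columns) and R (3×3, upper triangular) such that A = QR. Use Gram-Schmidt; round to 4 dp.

e_1 = w_1/‖w_1‖ = (3, 4, 3)/5.8310 = (0.5145, 0.6860, 0.5145).
r_{12} = e_1·w_2 = 0.0000.
u_2 = w_2 + 0.0000·e_1 = (2.0000, 0.0000, -2.0000).
‖u_2‖ = 2.8284, so e_2 = (0.7071, 0.0000, -0.7071).
r_{13} = e_1·w_3 = -3.6015; r_{23} = e_2·w_3 = -2.1213.
u_3 = w_3 + 3.6015·e_1 + 2.1213·e_2 = (0.3529, -0.5294, 0.3529).
‖u_3‖ = 0.7276, so e_3 = (0.4851, -0.7276, 0.4851).

Q = [[0.5145, 0.7071, 0.4851], [0.6860, 0.0000, -0.7276], [0.5145, -0.7071, 0.4851]], R = [[5.8310, 0.0000, -3.6015], [0.0000, 2.8284, -2.1213], [0.0000, 0.0000, 0.7276]]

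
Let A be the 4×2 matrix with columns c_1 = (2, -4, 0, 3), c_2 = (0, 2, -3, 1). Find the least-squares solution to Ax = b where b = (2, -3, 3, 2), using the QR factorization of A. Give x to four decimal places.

x = (0.6378, -0.7008)

c_1 = (2, -4, 0, 3); ‖c_1‖ = 5.3852, so e_1 = (0.3714, -0.7428, 0.0000, 0.5571).
e_1·c_2 = 0.3714·0 + (-0.7428)·2 + 0.0000·(-3) + 0.5571·1 = -0.9285.
u_2 = c_2 + 0.9285·e_1 = (0.3448, 1.3103, -3.0000, 1.5172).
‖u_2‖ = 3.6246, so e_2 = (0.0951, 0.3615, -0.8277, 0.4186).
Qᵀb = (4.0853, -2.5401).
Back-substitute: x_2 = -2.5401/3.6246 = -0.7008.
x_1 = (4.0853 + 0.9285·(-0.7008))/5.3852 = 0.6378.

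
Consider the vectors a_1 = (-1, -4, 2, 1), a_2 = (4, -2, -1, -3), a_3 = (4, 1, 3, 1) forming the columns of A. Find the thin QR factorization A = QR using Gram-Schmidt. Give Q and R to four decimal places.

Q = [[-0.2132, 0.7225, 0.5827], [-0.8528, -0.3986, 0.2804], [0.4264, -0.1661, 0.6686], [0.2132, -0.5398, 0.3672]], R = [[4.6904, -0.2132, -0.2132], [0.0000, 5.4731, 1.4534], [0.0000, 0.0000, 4.9842]]

a_1 = (-1, -4, 2, 1); ‖a_1‖ = 4.6904, so e_1 = (-0.2132, -0.8528, 0.4264, 0.2132).
e_1·a_2 = (-0.2132)·4 + (-0.8528)·(-2) + 0.4264·(-1) + 0.2132·(-3) = -0.2132.
u_2 = a_2 + 0.2132·e_1 = (3.9545, -2.1818, -0.9091, -2.9545).
‖u_2‖ = 5.4731, so e_2 = (0.7225, -0.3986, -0.1661, -0.5398).
e_1·a_3 = (-0.2132)·4 + (-0.8528)·1 + 0.4264·3 + 0.2132·1 = -0.2132; e_2·a_3 = 0.7225·4 + (-0.3986)·1 + (-0.1661)·3 + (-0.5398)·1 = 1.4534.
u_3 = a_3 + 0.2132·e_1 − 1.4534·e_2 = (2.9044, 1.3976, 3.3323, 1.8300).
‖u_3‖ = 4.9842, so e_3 = (0.5827, 0.2804, 0.6686, 0.3672).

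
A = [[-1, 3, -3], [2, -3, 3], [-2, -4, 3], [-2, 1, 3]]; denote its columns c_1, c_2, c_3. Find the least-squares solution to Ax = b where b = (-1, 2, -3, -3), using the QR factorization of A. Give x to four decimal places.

x = (1.2726, -0.0047, -0.1475)

c_1 = (-1, 2, -2, -2); ‖c_1‖ = 3.6056, so e_1 = (-0.2774, 0.5547, -0.5547, -0.5547).
e_1·c_2 = (-0.2774)·3 + 0.5547·(-3) + (-0.5547)·(-4) + (-0.5547)·1 = -0.8321.
u_2 = c_2 + 0.8321·e_1 = (2.7692, -2.5385, -4.4615, 0.5385).
‖u_2‖ = 5.8573, so e_2 = (0.4728, -0.4334, -0.7617, 0.0919).
e_1·c_3 = (-0.2774)·(-3) + 0.5547·3 + (-0.5547)·3 + (-0.5547)·3 = -0.8321; e_2·c_3 = 0.4728·(-3) + (-0.4334)·3 + (-0.7617)·3 + 0.0919·3 = -4.7278.
u_3 = c_3 + 0.8321·e_1 + 4.7278·e_2 = (-0.9955, 1.4126, -1.0628, 2.9731).
‖u_3‖ = 3.5993, so e_3 = (-0.2766, 0.3925, -0.2953, 0.8260).
Qᵀb = (4.7150, 0.6698, -0.5307).
Back-substitute: x_3 = -0.5307/3.5993 = -0.1475.
x_2 = (0.6698 + 4.7278·(-0.1475))/5.8573 = -0.0047.
x_1 = (4.7150 + 0.8321·(-0.0047) + 0.8321·(-0.1475))/3.6056 = 1.2726.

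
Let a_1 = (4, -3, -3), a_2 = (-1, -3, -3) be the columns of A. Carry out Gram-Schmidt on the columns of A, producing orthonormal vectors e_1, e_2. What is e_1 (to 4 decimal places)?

e_1 = (0.6860, -0.5145, -0.5145)

e_1 = a_1/‖a_1‖ = (4, -3, -3)/5.8310 = (0.6860, -0.5145, -0.5145).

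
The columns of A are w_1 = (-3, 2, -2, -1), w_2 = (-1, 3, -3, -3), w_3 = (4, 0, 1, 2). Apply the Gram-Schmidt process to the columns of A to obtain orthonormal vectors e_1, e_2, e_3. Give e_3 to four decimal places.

w_1 = (-3, 2, -2, -1); ‖w_1‖ = 4.2426, so e_1 = (-0.7071, 0.4714, -0.4714, -0.2357).
e_1·w_2 = (-0.7071)·(-1) + 0.4714·3 + (-0.4714)·(-3) + (-0.2357)·(-3) = 4.2426.
u_2 = w_2 − 4.2426·e_1 = (2.0000, 1.0000, -1.0000, -2.0000).
‖u_2‖ = 3.1623, so e_2 = (0.6325, 0.3162, -0.3162, -0.6325).
e_1·w_3 = (-0.7071)·4 + 0.4714·0 + (-0.4714)·1 + (-0.2357)·2 = -3.7712; e_2·w_3 = 0.6325·4 + 0.3162·0 + (-0.3162)·1 + (-0.6325)·2 = 0.9487.
u_3 = w_3 + 3.7712·e_1 − 0.9487·e_2 = (0.7333, 1.4778, -0.4778, 1.7111).
‖u_3‖ = 2.4244, so e_3 = (0.3025, 0.6095, -0.1971, 0.7058).

e_3 = (0.3025, 0.6095, -0.1971, 0.7058)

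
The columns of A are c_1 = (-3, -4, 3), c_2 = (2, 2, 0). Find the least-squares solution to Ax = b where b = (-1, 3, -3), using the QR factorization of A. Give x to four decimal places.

c_1 = (-3, -4, 3); ‖c_1‖ = 5.8310, so e_1 = (-0.5145, -0.6860, 0.5145).
e_1·c_2 = (-0.5145)·2 + (-0.6860)·2 + 0.5145·0 = -2.4010.
u_2 = c_2 + 2.4010·e_1 = (0.7647, 0.3529, 1.2353).
‖u_2‖ = 1.4951, so e_2 = (0.5115, 0.2361, 0.8262).
Qᵀb = (-3.0870, -2.2820).
Back-substitute: x_2 = -2.2820/1.4951 = -1.5263.
x_1 = (-3.0870 + 2.4010·(-1.5263))/5.8310 = -1.1579.

x = (-1.1579, -1.5263)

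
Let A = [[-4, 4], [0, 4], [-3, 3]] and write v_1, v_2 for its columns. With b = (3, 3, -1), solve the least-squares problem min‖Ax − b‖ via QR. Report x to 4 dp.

x = (0.3900, 0.7500)

v_1 = (-4, 0, -3); ‖v_1‖ = 5.0000, so q_1 = (-0.8000, 0.0000, -0.6000).
q_1·v_2 = (-0.8000)·4 + 0.0000·4 + (-0.6000)·3 = -5.0000.
u_2 = v_2 + 5.0000·q_1 = (0.0000, 4.0000, 0.0000).
‖u_2‖ = 4.0000, so q_2 = (0.0000, 1.0000, 0.0000).
Qᵀb = (-1.8000, 3.0000).
Back-substitute: x_2 = 3.0000/4.0000 = 0.7500.
x_1 = (-1.8000 + 5.0000·0.7500)/5.0000 = 0.3900.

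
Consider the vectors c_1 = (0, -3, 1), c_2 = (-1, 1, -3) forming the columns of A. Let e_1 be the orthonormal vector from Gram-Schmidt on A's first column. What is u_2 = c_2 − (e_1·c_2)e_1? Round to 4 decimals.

c_1 = (0, -3, 1); ‖c_1‖ = 3.1623, so e_1 = (0.0000, -0.9487, 0.3162).
e_1·c_2 = 0.0000·(-1) + (-0.9487)·1 + 0.3162·(-3) = -1.8974.
u_2 = c_2 + 1.8974·e_1 = (-1.0000, -0.8000, -2.4000).

u_2 = (-1.0000, -0.8000, -2.4000)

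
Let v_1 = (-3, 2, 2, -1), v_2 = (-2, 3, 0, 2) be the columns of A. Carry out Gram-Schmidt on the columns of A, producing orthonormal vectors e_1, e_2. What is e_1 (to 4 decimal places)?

e_1 = (-0.7071, 0.4714, 0.4714, -0.2357)

v_1 = (-3, 2, 2, -1); ‖v_1‖ = 4.2426, so e_1 = (-0.7071, 0.4714, 0.4714, -0.2357).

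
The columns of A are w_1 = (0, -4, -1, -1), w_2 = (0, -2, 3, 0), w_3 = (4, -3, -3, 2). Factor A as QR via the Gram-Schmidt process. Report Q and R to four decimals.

w_1 = (0, -4, -1, -1); ‖w_1‖ = 4.2426, so e_1 = (0.0000, -0.9428, -0.2357, -0.2357).
e_1·w_2 = 0.0000·0 + (-0.9428)·(-2) + (-0.2357)·3 + (-0.2357)·0 = 1.1785.
u_2 = w_2 − 1.1785·e_1 = (0.0000, -0.8889, 3.2778, 0.2778).
‖u_2‖ = 3.4075, so e_2 = (0.0000, -0.2609, 0.9619, 0.0815).
e_1·w_3 = 0.0000·4 + (-0.9428)·(-3) + (-0.2357)·(-3) + (-0.2357)·2 = 3.0641; e_2·w_3 = 0.0000·4 + (-0.2609)·(-3) + 0.9619·(-3) + 0.0815·2 = -1.9402.
u_3 = w_3 − 3.0641·e_1 + 1.9402·e_2 = (4.0000, -0.6172, -0.4115, 2.8804).
‖u_3‖ = 4.9847, so e_3 = (0.8025, -0.1238, -0.0825, 0.5778).

Q = [[0.0000, 0.0000, 0.8025], [-0.9428, -0.2609, -0.1238], [-0.2357, 0.9619, -0.0825], [-0.2357, 0.0815, 0.5778]], R = [[4.2426, 1.1785, 3.0641], [0.0000, 3.4075, -1.9402], [0.0000, 0.0000, 4.9847]]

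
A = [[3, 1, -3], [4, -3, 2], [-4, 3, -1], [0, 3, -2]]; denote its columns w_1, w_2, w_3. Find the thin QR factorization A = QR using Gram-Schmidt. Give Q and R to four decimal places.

Q = [[0.4685, 0.6108, -0.5555], [0.6247, -0.2291, 0.5565], [-0.6247, 0.2291, 0.1399], [0.0000, 0.7224, 0.6018]], R = [[6.4031, -3.2796, 0.4685], [0.0000, 4.1526, -3.9646], [0.0000, 0.0000, 1.4360]]

w_1 = (3, 4, -4, 0); ‖w_1‖ = 6.4031, so q_1 = (0.4685, 0.6247, -0.6247, 0.0000).
q_1·w_2 = 0.4685·1 + 0.6247·(-3) + (-0.6247)·3 + 0.0000·3 = -3.2796.
u_2 = w_2 + 3.2796·q_1 = (2.5366, -0.9512, 0.9512, 3.0000).
‖u_2‖ = 4.1526, so q_2 = (0.6108, -0.2291, 0.2291, 0.7224).
q_1·w_3 = 0.4685·(-3) + 0.6247·2 + (-0.6247)·(-1) + 0.0000·(-2) = 0.4685; q_2·w_3 = 0.6108·(-3) + (-0.2291)·2 + 0.2291·(-1) + 0.7224·(-2) = -3.9646.
u_3 = w_3 − 0.4685·q_1 + 3.9646·q_2 = (-0.7977, 0.7992, 0.2008, 0.8642).
‖u_3‖ = 1.4360, so q_3 = (-0.5555, 0.5565, 0.1399, 0.6018).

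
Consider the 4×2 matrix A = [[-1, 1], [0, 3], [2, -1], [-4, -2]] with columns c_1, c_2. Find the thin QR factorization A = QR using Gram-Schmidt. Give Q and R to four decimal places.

q_1 = c_1/‖c_1‖ = (-1, 0, 2, -4)/4.5826 = (-0.2182, 0.0000, 0.4364, -0.8729).
r_{12} = q_1·c_2 = 1.0911.
u_2 = c_2 − 1.0911·q_1 = (1.2381, 3.0000, -1.4762, -1.0476).
‖u_2‖ = 3.7161, so q_2 = (0.3332, 0.8073, -0.3972, -0.2819).

Q = [[-0.2182, 0.3332], [0.0000, 0.8073], [0.4364, -0.3972], [-0.8729, -0.2819]], R = [[4.5826, 1.0911], [0.0000, 3.7161]]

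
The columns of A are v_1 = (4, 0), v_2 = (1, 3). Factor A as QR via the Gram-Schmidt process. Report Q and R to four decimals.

Q = [[1.0000, 0.0000], [0.0000, 1.0000]], R = [[4.0000, 1.0000], [0.0000, 3.0000]]

v_1 = (4, 0); ‖v_1‖ = 4.0000, so e_1 = (1.0000, 0.0000).
e_1·v_2 = 1.0000·1 + 0.0000·3 = 1.0000.
u_2 = v_2 − 1.0000·e_1 = (0.0000, 3.0000).
‖u_2‖ = 3.0000, so e_2 = (0.0000, 1.0000).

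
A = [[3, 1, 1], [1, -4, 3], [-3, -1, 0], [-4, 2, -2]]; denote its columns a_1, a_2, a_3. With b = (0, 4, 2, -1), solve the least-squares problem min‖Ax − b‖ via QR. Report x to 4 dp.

x = (-0.6010, 0.0690, 1.6749)

a_1 = (3, 1, -3, -4); ‖a_1‖ = 5.9161, so q_1 = (0.5071, 0.1690, -0.5071, -0.6761).
q_1·a_2 = 0.5071·1 + 0.1690·(-4) + (-0.5071)·(-1) + (-0.6761)·2 = -1.0142.
u_2 = a_2 + 1.0142·q_1 = (1.5143, -3.8286, -1.5143, 1.3143).
‖u_2‖ = 4.5795, so q_2 = (0.3307, -0.8360, -0.3307, 0.2870).
q_1·a_3 = 0.5071·1 + 0.1690·3 + (-0.5071)·0 + (-0.6761)·(-2) = 2.3664; q_2·a_3 = 0.3307·1 + (-0.8360)·3 + (-0.3307)·0 + 0.2870·(-2) = -2.7514.
u_3 = a_3 − 2.3664·q_1 + 2.7514·q_2 = (0.7098, 0.2997, 0.2902, 0.3896).
‖u_3‖ = 0.9109, so q_3 = (0.7793, 0.3291, 0.3186, 0.4278).
Qᵀb = (0.3381, -4.2925, 1.5256).
Back-substitute: x_3 = 1.5256/0.9109 = 1.6749.
x_2 = (-4.2925 + 2.7514·1.6749)/4.5795 = 0.0690.
x_1 = (0.3381 + 1.0142·0.0690 − 2.3664·1.6749)/5.9161 = -0.6010.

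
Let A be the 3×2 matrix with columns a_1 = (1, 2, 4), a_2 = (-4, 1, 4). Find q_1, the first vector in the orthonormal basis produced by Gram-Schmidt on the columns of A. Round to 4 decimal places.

a_1 = (1, 2, 4); ‖a_1‖ = 4.5826, so q_1 = (0.2182, 0.4364, 0.8729).

q_1 = (0.2182, 0.4364, 0.8729)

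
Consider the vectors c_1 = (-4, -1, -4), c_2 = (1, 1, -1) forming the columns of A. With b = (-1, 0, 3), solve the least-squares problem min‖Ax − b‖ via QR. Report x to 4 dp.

e_1 = c_1/‖c_1‖ = (-4, -1, -4)/5.7446 = (-0.6963, -0.1741, -0.6963).
r_{12} = e_1·c_2 = -0.1741.
u_2 = c_2 + 0.1741·e_1 = (0.8788, 0.9697, -1.1212).
‖u_2‖ = 1.7233, so e_2 = (0.5100, 0.5627, -0.6506).
Qᵀb = (-1.3926, -2.4618).
Back-substitute: x_2 = -2.4618/1.7233 = -1.4286.
x_1 = (-1.3926 + 0.1741·(-1.4286))/5.7446 = -0.2857.

x = (-0.2857, -1.4286)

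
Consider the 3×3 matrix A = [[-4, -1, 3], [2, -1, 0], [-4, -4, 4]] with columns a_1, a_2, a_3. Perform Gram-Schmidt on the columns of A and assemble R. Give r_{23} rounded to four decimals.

a_1 = (-4, 2, -4); ‖a_1‖ = 6.0000, so e_1 = (-0.6667, 0.3333, -0.6667).
e_1·a_2 = (-0.6667)·(-1) + 0.3333·(-1) + (-0.6667)·(-4) = 3.0000.
u_2 = a_2 − 3.0000·e_1 = (1.0000, -2.0000, -2.0000).
‖u_2‖ = 3.0000, so e_2 = (0.3333, -0.6667, -0.6667).
r_{23} = e_2·a_3 = -1.6667.

r_{23} = -1.6667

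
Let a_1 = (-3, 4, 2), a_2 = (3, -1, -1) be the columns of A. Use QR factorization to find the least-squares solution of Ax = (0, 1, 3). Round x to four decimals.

x = (0.5319, 0.3617)

a_1 = (-3, 4, 2); ‖a_1‖ = 5.3852, so q_1 = (-0.5571, 0.7428, 0.3714).
q_1·a_2 = (-0.5571)·3 + 0.7428·(-1) + 0.3714·(-1) = -2.7854.
u_2 = a_2 + 2.7854·q_1 = (1.4483, 1.0690, 0.0345).
‖u_2‖ = 1.8004, so q_2 = (0.8044, 0.5937, 0.0192).
Qᵀb = (1.8570, 0.6512).
Back-substitute: x_2 = 0.6512/1.8004 = 0.3617.
x_1 = (1.8570 + 2.7854·0.3617)/5.3852 = 0.5319.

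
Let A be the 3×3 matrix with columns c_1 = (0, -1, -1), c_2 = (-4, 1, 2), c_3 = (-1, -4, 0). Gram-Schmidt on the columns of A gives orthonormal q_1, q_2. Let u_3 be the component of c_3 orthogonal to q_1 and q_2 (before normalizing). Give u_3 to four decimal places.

c_1 = (0, -1, -1); ‖c_1‖ = 1.4142, so q_1 = (0.0000, -0.7071, -0.7071).
q_1·c_2 = 0.0000·(-4) + (-0.7071)·1 + (-0.7071)·2 = -2.1213.
u_2 = c_2 + 2.1213·q_1 = (-4.0000, -0.5000, 0.5000).
‖u_2‖ = 4.0620, so q_2 = (-0.9847, -0.1231, 0.1231).
q_1·c_3 = 0.0000·(-1) + (-0.7071)·(-4) + (-0.7071)·0 = 2.8284; q_2·c_3 = (-0.9847)·(-1) + (-0.1231)·(-4) + 0.1231·0 = 1.4771.
u_3 = c_3 − 2.8284·q_1 − 1.4771·q_2 = (0.4545, -1.8182, 1.8182).

u_3 = (0.4545, -1.8182, 1.8182)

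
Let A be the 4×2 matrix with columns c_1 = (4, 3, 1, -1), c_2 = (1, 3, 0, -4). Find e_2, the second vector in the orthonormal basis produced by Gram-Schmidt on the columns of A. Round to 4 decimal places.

c_1 = (4, 3, 1, -1); ‖c_1‖ = 5.1962, so e_1 = (0.7698, 0.5774, 0.1925, -0.1925).
e_1·c_2 = 0.7698·1 + 0.5774·3 + 0.1925·0 + (-0.1925)·(-4) = 3.2717.
u_2 = c_2 − 3.2717·e_1 = (-1.5185, 1.1111, -0.6296, -3.3704).
‖u_2‖ = 3.9110, so e_2 = (-0.3883, 0.2841, -0.1610, -0.8618).

e_2 = (-0.3883, 0.2841, -0.1610, -0.8618)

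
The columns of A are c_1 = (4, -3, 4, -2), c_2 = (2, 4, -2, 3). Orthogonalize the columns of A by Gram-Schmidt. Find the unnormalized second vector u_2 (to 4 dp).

u_2 = (3.6000, 2.8000, -0.4000, 2.2000)

c_1 = (4, -3, 4, -2); ‖c_1‖ = 6.7082, so q_1 = (0.5963, -0.4472, 0.5963, -0.2981).
q_1·c_2 = 0.5963·2 + (-0.4472)·4 + 0.5963·(-2) + (-0.2981)·3 = -2.6833.
u_2 = c_2 + 2.6833·q_1 = (3.6000, 2.8000, -0.4000, 2.2000).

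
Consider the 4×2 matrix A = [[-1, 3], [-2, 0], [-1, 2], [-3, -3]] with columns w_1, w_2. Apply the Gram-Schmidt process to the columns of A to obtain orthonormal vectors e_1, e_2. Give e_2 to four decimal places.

w_1 = (-1, -2, -1, -3); ‖w_1‖ = 3.8730, so e_1 = (-0.2582, -0.5164, -0.2582, -0.7746).
e_1·w_2 = (-0.2582)·3 + (-0.5164)·0 + (-0.2582)·2 + (-0.7746)·(-3) = 1.0328.
u_2 = w_2 − 1.0328·e_1 = (3.2667, 0.5333, 2.2667, -2.2000).
‖u_2‖ = 4.5753, so e_2 = (0.7140, 0.1166, 0.4954, -0.4808).

e_2 = (0.7140, 0.1166, 0.4954, -0.4808)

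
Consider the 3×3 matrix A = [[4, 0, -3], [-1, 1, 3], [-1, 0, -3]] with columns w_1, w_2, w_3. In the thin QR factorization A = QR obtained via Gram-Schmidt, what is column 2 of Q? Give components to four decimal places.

q_2 = (0.2287, 0.9718, -0.0572)

w_1 = (4, -1, -1); ‖w_1‖ = 4.2426, so q_1 = (0.9428, -0.2357, -0.2357).
q_1·w_2 = 0.9428·0 + (-0.2357)·1 + (-0.2357)·0 = -0.2357.
u_2 = w_2 + 0.2357·q_1 = (0.2222, 0.9444, -0.0556).
‖u_2‖ = 0.9718, so q_2 = (0.2287, 0.9718, -0.0572).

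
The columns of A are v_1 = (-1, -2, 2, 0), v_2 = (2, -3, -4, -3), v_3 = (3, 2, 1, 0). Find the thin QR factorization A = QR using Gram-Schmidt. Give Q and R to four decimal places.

Q = [[-0.3333, 0.2585, 0.8510], [-0.6667, -0.6462, 0.0693], [0.6667, -0.5169, 0.4948], [0.0000, -0.4985, -0.1617]], R = [[3.0000, -1.3333, -1.6667], [0.0000, 6.0185, -1.0339], [0.0000, 0.0000, 3.1864]]

e_1 = v_1/‖v_1‖ = (-1, -2, 2, 0)/3.0000 = (-0.3333, -0.6667, 0.6667, 0.0000).
r_{12} = e_1·v_2 = -1.3333.
u_2 = v_2 + 1.3333·e_1 = (1.5556, -3.8889, -3.1111, -3.0000).
‖u_2‖ = 6.0185, so e_2 = (0.2585, -0.6462, -0.5169, -0.4985).
r_{13} = e_1·v_3 = -1.6667; r_{23} = e_2·v_3 = -1.0339.
u_3 = v_3 + 1.6667·e_1 + 1.0339·e_2 = (2.7117, 0.2209, 1.5767, -0.5153).
‖u_3‖ = 3.1864, so e_3 = (0.8510, 0.0693, 0.4948, -0.1617).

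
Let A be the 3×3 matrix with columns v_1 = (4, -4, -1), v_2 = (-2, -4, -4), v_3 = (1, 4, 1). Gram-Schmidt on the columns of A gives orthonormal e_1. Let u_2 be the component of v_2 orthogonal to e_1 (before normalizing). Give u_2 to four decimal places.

e_1 = v_1/‖v_1‖ = (4, -4, -1)/5.7446 = (0.6963, -0.6963, -0.1741).
r_{12} = e_1·v_2 = 2.0889.
u_2 = v_2 − 2.0889·e_1 = (-3.4545, -2.5455, -3.6364).

u_2 = (-3.4545, -2.5455, -3.6364)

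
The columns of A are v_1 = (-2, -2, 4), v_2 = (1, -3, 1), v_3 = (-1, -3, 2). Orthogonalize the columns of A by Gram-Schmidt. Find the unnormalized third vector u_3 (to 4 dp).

v_1 = (-2, -2, 4); ‖v_1‖ = 4.8990, so q_1 = (-0.4082, -0.4082, 0.8165).
q_1·v_2 = (-0.4082)·1 + (-0.4082)·(-3) + 0.8165·1 = 1.6330.
u_2 = v_2 − 1.6330·q_1 = (1.6667, -2.3333, -0.3333).
‖u_2‖ = 2.8868, so q_2 = (0.5774, -0.8083, -0.1155).
q_1·v_3 = (-0.4082)·(-1) + (-0.4082)·(-3) + 0.8165·2 = 3.2660; q_2·v_3 = 0.5774·(-1) + (-0.8083)·(-3) + (-0.1155)·2 = 1.6166.
u_3 = v_3 − 3.2660·q_1 − 1.6166·q_2 = (-0.6000, -0.3600, -0.4800).

u_3 = (-0.6000, -0.3600, -0.4800)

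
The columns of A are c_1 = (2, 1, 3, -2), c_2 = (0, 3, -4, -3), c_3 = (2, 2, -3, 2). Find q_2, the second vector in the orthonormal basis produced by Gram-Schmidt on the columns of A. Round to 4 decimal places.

q_1 = c_1/‖c_1‖ = (2, 1, 3, -2)/4.2426 = (0.4714, 0.2357, 0.7071, -0.4714).
r_{12} = q_1·c_2 = -0.7071.
u_2 = c_2 + 0.7071·q_1 = (0.3333, 3.1667, -3.5000, -3.3333).
‖u_2‖ = 5.7879, so q_2 = (0.0576, 0.5471, -0.6047, -0.5759).

q_2 = (0.0576, 0.5471, -0.6047, -0.5759)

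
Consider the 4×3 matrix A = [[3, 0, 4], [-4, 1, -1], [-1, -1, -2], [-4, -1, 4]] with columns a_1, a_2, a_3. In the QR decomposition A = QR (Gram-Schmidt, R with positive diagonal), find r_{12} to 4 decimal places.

r_{12} = 0.1543

a_1 = (3, -4, -1, -4); ‖a_1‖ = 6.4807, so q_1 = (0.4629, -0.6172, -0.1543, -0.6172).
r_{12} = q_1·a_2 = 0.1543.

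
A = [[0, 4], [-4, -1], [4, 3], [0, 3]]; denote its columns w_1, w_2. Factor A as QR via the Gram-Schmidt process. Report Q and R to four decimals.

Q = [[0.0000, 0.7698], [-0.7071, 0.1925], [0.7071, 0.1925], [0.0000, 0.5774]], R = [[5.6569, 2.8284], [0.0000, 5.1962]]

e_1 = w_1/‖w_1‖ = (0, -4, 4, 0)/5.6569 = (0.0000, -0.7071, 0.7071, 0.0000).
r_{12} = e_1·w_2 = 2.8284.
u_2 = w_2 − 2.8284·e_1 = (4.0000, 1.0000, 1.0000, 3.0000).
‖u_2‖ = 5.1962, so e_2 = (0.7698, 0.1925, 0.1925, 0.5774).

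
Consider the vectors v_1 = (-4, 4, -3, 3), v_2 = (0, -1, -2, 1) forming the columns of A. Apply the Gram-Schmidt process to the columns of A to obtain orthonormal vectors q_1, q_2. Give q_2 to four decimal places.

q_1 = v_1/‖v_1‖ = (-4, 4, -3, 3)/7.0711 = (-0.5657, 0.5657, -0.4243, 0.4243).
r_{12} = q_1·v_2 = 0.7071.
u_2 = v_2 − 0.7071·q_1 = (0.4000, -1.4000, -1.7000, 0.7000).
‖u_2‖ = 2.3452, so q_2 = (0.1706, -0.5970, -0.7249, 0.2985).

q_2 = (0.1706, -0.5970, -0.7249, 0.2985)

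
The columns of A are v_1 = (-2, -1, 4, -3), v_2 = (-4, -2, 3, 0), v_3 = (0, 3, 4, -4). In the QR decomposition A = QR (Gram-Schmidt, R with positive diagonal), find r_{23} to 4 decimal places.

r_{23} = -3.4383

v_1 = (-2, -1, 4, -3); ‖v_1‖ = 5.4772, so q_1 = (-0.3651, -0.1826, 0.7303, -0.5477).
q_1·v_2 = (-0.3651)·(-4) + (-0.1826)·(-2) + 0.7303·3 + (-0.5477)·0 = 4.0166.
u_2 = v_2 − 4.0166·q_1 = (-2.5333, -1.2667, 0.0667, 2.2000).
‖u_2‖ = 3.5870, so q_2 = (-0.7063, -0.3531, 0.0186, 0.6133).
r_{23} = q_2·v_3 = -3.4383.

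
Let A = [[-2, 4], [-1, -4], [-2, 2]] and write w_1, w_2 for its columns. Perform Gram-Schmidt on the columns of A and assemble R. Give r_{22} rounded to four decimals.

w_1 = (-2, -1, -2); ‖w_1‖ = 3.0000, so e_1 = (-0.6667, -0.3333, -0.6667).
e_1·w_2 = (-0.6667)·4 + (-0.3333)·(-4) + (-0.6667)·2 = -2.6667.
u_2 = w_2 + 2.6667·e_1 = (2.2222, -4.8889, 0.2222).
r_{22} = ‖u_2‖ = 5.3748.

r_{22} = 5.3748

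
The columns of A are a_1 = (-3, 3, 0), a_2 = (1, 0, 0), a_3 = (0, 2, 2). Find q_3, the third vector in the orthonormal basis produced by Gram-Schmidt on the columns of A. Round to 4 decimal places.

q_3 = (0.0000, 0.0000, 1.0000)

a_1 = (-3, 3, 0); ‖a_1‖ = 4.2426, so q_1 = (-0.7071, 0.7071, 0.0000).
q_1·a_2 = (-0.7071)·1 + 0.7071·0 + 0.0000·0 = -0.7071.
u_2 = a_2 + 0.7071·q_1 = (0.5000, 0.5000, 0.0000).
‖u_2‖ = 0.7071, so q_2 = (0.7071, 0.7071, 0.0000).
q_1·a_3 = (-0.7071)·0 + 0.7071·2 + 0.0000·2 = 1.4142; q_2·a_3 = 0.7071·0 + 0.7071·2 + 0.0000·2 = 1.4142.
u_3 = a_3 − 1.4142·q_1 − 1.4142·q_2 = (0.0000, 0.0000, 2.0000).
‖u_3‖ = 2.0000, so q_3 = (0.0000, 0.0000, 1.0000).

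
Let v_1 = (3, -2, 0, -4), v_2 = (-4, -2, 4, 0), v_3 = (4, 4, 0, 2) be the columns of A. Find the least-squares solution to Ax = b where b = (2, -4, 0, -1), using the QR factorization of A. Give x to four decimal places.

e_1 = v_1/‖v_1‖ = (3, -2, 0, -4)/5.3852 = (0.5571, -0.3714, 0.0000, -0.7428).
r_{12} = e_1·v_2 = -1.4856.
u_2 = v_2 + 1.4856·e_1 = (-3.1724, -2.5517, 4.0000, -1.1034).
‖u_2‖ = 5.8132, so e_2 = (-0.5457, -0.4390, 0.6881, -0.1898).
r_{13} = e_1·v_3 = -0.7428; r_{23} = e_2·v_3 = -4.3184.
u_3 = v_3 + 0.7428·e_1 + 4.3184·e_2 = (2.0571, 1.8286, 2.9714, 0.6286).
‖u_3‖ = 4.0988, so e_3 = (0.5019, 0.4461, 0.7250, 0.1534).
Qᵀb = (3.3425, 0.8542, -0.9341).
Back-substitute: x_3 = -0.9341/4.0988 = -0.2279.
x_2 = (0.8542 + 4.3184·(-0.2279))/5.8132 = -0.0224.
x_1 = (3.3425 + 1.4856·(-0.0224) + 0.7428·(-0.2279))/5.3852 = 0.5831.

x = (0.5831, -0.0224, -0.2279)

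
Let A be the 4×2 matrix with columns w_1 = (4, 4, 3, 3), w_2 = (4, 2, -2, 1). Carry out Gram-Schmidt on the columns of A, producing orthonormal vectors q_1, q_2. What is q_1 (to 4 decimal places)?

w_1 = (4, 4, 3, 3); ‖w_1‖ = 7.0711, so q_1 = (0.5657, 0.5657, 0.4243, 0.4243).

q_1 = (0.5657, 0.5657, 0.4243, 0.4243)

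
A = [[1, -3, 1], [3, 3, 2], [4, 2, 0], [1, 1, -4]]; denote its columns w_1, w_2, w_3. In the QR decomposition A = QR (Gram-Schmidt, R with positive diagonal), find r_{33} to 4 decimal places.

r_{33} = 4.4924

q_1 = w_1/‖w_1‖ = (1, 3, 4, 1)/5.1962 = (0.1925, 0.5774, 0.7698, 0.1925).
r_{12} = q_1·w_2 = 2.8868.
u_2 = w_2 − 2.8868·q_1 = (-3.5556, 1.3333, -0.2222, 0.4444).
‖u_2‖ = 3.8297, so q_2 = (-0.9284, 0.3482, -0.0580, 0.1161).
r_{13} = q_1·w_3 = 0.5774; r_{23} = q_2·w_3 = -0.6963.
u_3 = w_3 − 0.5774·q_1 + 0.6963·q_2 = (0.2424, 1.9091, -0.4848, -4.0303).
r_{33} = ‖u_3‖ = 4.4924.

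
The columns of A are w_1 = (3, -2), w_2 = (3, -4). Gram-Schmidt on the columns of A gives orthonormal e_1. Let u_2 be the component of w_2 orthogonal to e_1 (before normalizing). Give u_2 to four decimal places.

e_1 = w_1/‖w_1‖ = (3, -2)/3.6056 = (0.8321, -0.5547).
r_{12} = e_1·w_2 = 4.7150.
u_2 = w_2 − 4.7150·e_1 = (-0.9231, -1.3846).

u_2 = (-0.9231, -1.3846)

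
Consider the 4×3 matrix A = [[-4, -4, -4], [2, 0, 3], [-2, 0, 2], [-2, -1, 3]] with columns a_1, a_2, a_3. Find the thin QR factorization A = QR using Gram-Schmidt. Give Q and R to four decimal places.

e_1 = a_1/‖a_1‖ = (-4, 2, -2, -2)/5.2915 = (-0.7559, 0.3780, -0.3780, -0.3780).
r_{12} = e_1·a_2 = 3.4017.
u_2 = a_2 − 3.4017·e_1 = (-1.4286, -1.2857, 1.2857, 0.2857).
‖u_2‖ = 2.3299, so e_2 = (-0.6131, -0.5518, 0.5518, 0.1226).
r_{13} = e_1·a_3 = 2.2678; r_{23} = e_2·a_3 = 2.2686.
u_3 = a_3 − 2.2678·e_1 − 2.2686·e_2 = (-0.8947, 3.3947, 1.6053, 3.5789).
‖u_3‖ = 5.2641, so e_3 = (-0.1700, 0.6449, 0.3049, 0.6799).

Q = [[-0.7559, -0.6131, -0.1700], [0.3780, -0.5518, 0.6449], [-0.3780, 0.5518, 0.3049], [-0.3780, 0.1226, 0.6799]], R = [[5.2915, 3.4017, 2.2678], [0.0000, 2.3299, 2.2686], [0.0000, 0.0000, 5.2641]]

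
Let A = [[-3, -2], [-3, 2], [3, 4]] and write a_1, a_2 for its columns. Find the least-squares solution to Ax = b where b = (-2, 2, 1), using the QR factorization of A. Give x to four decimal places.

a_1 = (-3, -3, 3); ‖a_1‖ = 5.1962, so q_1 = (-0.5774, -0.5774, 0.5774).
q_1·a_2 = (-0.5774)·(-2) + (-0.5774)·2 + 0.5774·4 = 2.3094.
u_2 = a_2 − 2.3094·q_1 = (-0.6667, 3.3333, 2.6667).
‖u_2‖ = 4.3205, so q_2 = (-0.1543, 0.7715, 0.6172).
Qᵀb = (0.5774, 2.4689).
Back-substitute: x_2 = 2.4689/4.3205 = 0.5714.
x_1 = (0.5774 − 2.3094·0.5714)/5.1962 = -0.1429.

x = (-0.1429, 0.5714)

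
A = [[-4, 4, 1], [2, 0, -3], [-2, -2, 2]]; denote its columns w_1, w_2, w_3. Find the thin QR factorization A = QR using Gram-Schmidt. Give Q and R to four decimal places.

q_1 = w_1/‖w_1‖ = (-4, 2, -2)/4.8990 = (-0.8165, 0.4082, -0.4082).
r_{12} = q_1·w_2 = -2.4495.
u_2 = w_2 + 2.4495·q_1 = (2.0000, 1.0000, -3.0000).
‖u_2‖ = 3.7417, so q_2 = (0.5345, 0.2673, -0.8018).
r_{13} = q_1·w_3 = -2.8577; r_{23} = q_2·w_3 = -1.8708.
u_3 = w_3 + 2.8577·q_1 + 1.8708·q_2 = (-0.3333, -1.3333, -0.6667).
‖u_3‖ = 1.5275, so q_3 = (-0.2182, -0.8729, -0.4364).

Q = [[-0.8165, 0.5345, -0.2182], [0.4082, 0.2673, -0.8729], [-0.4082, -0.8018, -0.4364]], R = [[4.8990, -2.4495, -2.8577], [0.0000, 3.7417, -1.8708], [0.0000, 0.0000, 1.5275]]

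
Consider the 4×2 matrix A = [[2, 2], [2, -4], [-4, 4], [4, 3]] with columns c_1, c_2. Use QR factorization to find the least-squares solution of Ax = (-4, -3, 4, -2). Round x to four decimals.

x = (-0.9205, 0.1475)

c_1 = (2, 2, -4, 4); ‖c_1‖ = 6.3246, so q_1 = (0.3162, 0.3162, -0.6325, 0.6325).
q_1·c_2 = 0.3162·2 + 0.3162·(-4) + (-0.6325)·4 + 0.6325·3 = -1.2649.
u_2 = c_2 + 1.2649·q_1 = (2.4000, -3.6000, 3.2000, 3.8000).
‖u_2‖ = 6.5879, so q_2 = (0.3643, -0.5465, 0.4857, 0.5768).
Qᵀb = (-6.0083, 0.9715).
Back-substitute: x_2 = 0.9715/6.5879 = 0.1475.
x_1 = (-6.0083 + 1.2649·0.1475)/6.3246 = -0.9205.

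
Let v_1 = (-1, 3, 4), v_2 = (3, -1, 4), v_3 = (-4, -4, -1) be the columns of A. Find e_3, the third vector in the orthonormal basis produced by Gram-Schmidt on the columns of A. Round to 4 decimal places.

e_3 = (-0.6667, -0.6667, 0.3333)

v_1 = (-1, 3, 4); ‖v_1‖ = 5.0990, so e_1 = (-0.1961, 0.5883, 0.7845).
e_1·v_2 = (-0.1961)·3 + 0.5883·(-1) + 0.7845·4 = 1.9612.
u_2 = v_2 − 1.9612·e_1 = (3.3846, -2.1538, 2.4615).
‖u_2‖ = 4.7068, so e_2 = (0.7191, -0.4576, 0.5230).
e_1·v_3 = (-0.1961)·(-4) + 0.5883·(-4) + 0.7845·(-1) = -2.3534; e_2·v_3 = 0.7191·(-4) + (-0.4576)·(-4) + 0.5230·(-1) = -1.5689.
u_3 = v_3 + 2.3534·e_1 + 1.5689·e_2 = (-3.3333, -3.3333, 1.6667).
‖u_3‖ = 5.0000, so e_3 = (-0.6667, -0.6667, 0.3333).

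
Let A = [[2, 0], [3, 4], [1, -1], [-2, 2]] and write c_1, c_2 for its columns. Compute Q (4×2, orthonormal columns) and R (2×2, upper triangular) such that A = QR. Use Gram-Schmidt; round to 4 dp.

c_1 = (2, 3, 1, -2); ‖c_1‖ = 4.2426, so e_1 = (0.4714, 0.7071, 0.2357, -0.4714).
e_1·c_2 = 0.4714·0 + 0.7071·4 + 0.2357·(-1) + (-0.4714)·2 = 1.6499.
u_2 = c_2 − 1.6499·e_1 = (-0.7778, 2.8333, -1.3889, 2.7778).
‖u_2‖ = 4.2753, so e_2 = (-0.1819, 0.6627, -0.3249, 0.6497).

Q = [[0.4714, -0.1819], [0.7071, 0.6627], [0.2357, -0.3249], [-0.4714, 0.6497]], R = [[4.2426, 1.6499], [0.0000, 4.2753]]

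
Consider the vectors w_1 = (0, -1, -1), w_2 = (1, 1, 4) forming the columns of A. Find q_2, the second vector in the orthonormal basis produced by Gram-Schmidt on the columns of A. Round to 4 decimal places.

w_1 = (0, -1, -1); ‖w_1‖ = 1.4142, so q_1 = (0.0000, -0.7071, -0.7071).
q_1·w_2 = 0.0000·1 + (-0.7071)·1 + (-0.7071)·4 = -3.5355.
u_2 = w_2 + 3.5355·q_1 = (1.0000, -1.5000, 1.5000).
‖u_2‖ = 2.3452, so q_2 = (0.4264, -0.6396, 0.6396).

q_2 = (0.4264, -0.6396, 0.6396)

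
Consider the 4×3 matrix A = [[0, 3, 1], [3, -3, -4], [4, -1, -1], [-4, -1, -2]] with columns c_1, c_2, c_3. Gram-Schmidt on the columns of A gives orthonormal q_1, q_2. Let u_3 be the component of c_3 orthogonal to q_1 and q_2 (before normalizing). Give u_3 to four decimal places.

q_1 = c_1/‖c_1‖ = (0, 3, 4, -4)/6.4031 = (0.0000, 0.4685, 0.6247, -0.6247).
r_{12} = q_1·c_2 = -1.4056.
u_2 = c_2 + 1.4056·q_1 = (3.0000, -2.3415, -0.1220, -1.8780).
‖u_2‖ = 4.2455, so q_2 = (0.7066, -0.5515, -0.0287, -0.4424).
r_{13} = q_1·c_3 = -1.2494; r_{23} = q_2·c_3 = 3.8261.
u_3 = c_3 + 1.2494·q_1 − 3.8261·q_2 = (-1.7037, -1.3045, -0.1096, -1.0880).

u_3 = (-1.7037, -1.3045, -0.1096, -1.0880)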